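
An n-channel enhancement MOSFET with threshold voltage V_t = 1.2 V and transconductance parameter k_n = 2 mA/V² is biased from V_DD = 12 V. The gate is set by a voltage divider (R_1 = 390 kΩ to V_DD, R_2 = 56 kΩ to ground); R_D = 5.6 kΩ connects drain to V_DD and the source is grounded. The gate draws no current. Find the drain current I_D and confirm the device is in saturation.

V_G = V_DD·R_2/(R_1+R_2) = 12×56/446 = 1.51 V. With the source grounded, V_GS = V_G = 1.51 V.
Assume saturation: I_D = (k_n/2)(V_GS − V_t)² = (2/2)×(1.51 − 1.2)² = 1×0.307² = 0.0941 mA.
V_DS = V_DD − I_D·R_D = 12 − 0.0941×5.6 = 11.5 V.
Saturation requires V_DS ≥ V_GS − V_t = 0.307 V; 11.5 ≥ 0.307 ✓.

I_D ≈ 0.094 mA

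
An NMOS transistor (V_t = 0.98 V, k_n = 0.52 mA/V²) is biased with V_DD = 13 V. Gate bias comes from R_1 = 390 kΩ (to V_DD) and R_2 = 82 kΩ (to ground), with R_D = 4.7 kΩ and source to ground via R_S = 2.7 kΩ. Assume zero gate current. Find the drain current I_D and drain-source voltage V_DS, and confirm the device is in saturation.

V_G = V_DD·R_2/(R_1+R_2) = 13×82/472 = 2.26 V.
Assume saturation: I_D = (k_n/2)(V_GS − V_t)² with V_GS = V_G − I_D·R_S = 2.26 − 2.7·I_D.
Substituting gives 1.9·I_D² − 2.79·I_D + 0.425 = 0, with roots I_D = 0.172 or 1.3 mA.
The root I_D = 1.3 mA gives V_GS = -1.26 V ≤ V_t, so take I_D = 0.172 mA.
Then V_GS = 1.79 V and V_DS = V_DD − I_D(R_D+R_S) = 13 − 0.172×7.4 = 11.7 V.
Saturation requires V_DS ≥ V_GS − V_t = 0.814 V; 11.7 ≥ 0.814 ✓.

I_D ≈ 0.17 mA, V_DS ≈ 12 V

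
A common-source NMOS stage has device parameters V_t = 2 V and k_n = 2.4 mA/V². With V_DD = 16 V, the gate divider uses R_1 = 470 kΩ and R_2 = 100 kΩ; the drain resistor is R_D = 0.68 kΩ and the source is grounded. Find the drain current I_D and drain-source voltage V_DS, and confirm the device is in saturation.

I_D ≈ 0.78 mA, V_DS ≈ 15 V

V_G = V_DD·R_2/(R_1+R_2) = 16×100/570 = 2.81 V. With the source grounded, V_GS = V_G = 2.81 V.
Assume saturation: I_D = (k_n/2)(V_GS − V_t)² = (2.4/2)×(2.81 − 2)² = 1.2×0.807² = 0.782 mA.
V_DS = V_DD − I_D·R_D = 16 − 0.782×0.68 = 15.5 V.
Saturation requires V_DS ≥ V_GS − V_t = 0.807 V; 15.5 ≥ 0.807 ✓.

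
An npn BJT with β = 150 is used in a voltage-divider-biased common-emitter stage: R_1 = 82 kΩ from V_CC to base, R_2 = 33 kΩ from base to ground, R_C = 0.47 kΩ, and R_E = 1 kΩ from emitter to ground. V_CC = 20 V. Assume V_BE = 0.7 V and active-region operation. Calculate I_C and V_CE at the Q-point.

Thevenize the base divider: V_Th = V_CC·R_2/(R_1+R_2) = 20×33/115 = 5.74 V, R_Th = R_1‖R_2 = 23.5 kΩ.
Base-emitter loop: V_Th = I_B·R_Th + V_BE + (β+1)I_B·R_E, so I_B = (5.74 − 0.7) / (23.5 + 151×1) = 0.0289 mA.
I_C = β·I_B = 150×0.0289 = 4.33 mA, and I_E = (β+1)I_B = 4.36 mA.
V_CE = V_CC − I_C·R_C − I_E·R_E = 20 − 4.33×0.47 − 4.36×1 = 13.6 V.
V_CE = 13.6 V > 0.2 V confirms active-region operation.

I_C ≈ 4.3 mA, V_CE ≈ 14 V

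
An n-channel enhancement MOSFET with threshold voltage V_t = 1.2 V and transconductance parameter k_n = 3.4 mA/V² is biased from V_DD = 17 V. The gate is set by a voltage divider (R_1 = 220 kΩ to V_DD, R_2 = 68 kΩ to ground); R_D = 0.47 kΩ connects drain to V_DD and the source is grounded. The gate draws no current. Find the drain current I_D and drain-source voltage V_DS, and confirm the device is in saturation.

I_D ≈ 13 mA, V_DS ≈ 11 V

V_G = V_DD·R_2/(R_1+R_2) = 17×68/288 = 4.01 V. With the source grounded, V_GS = V_G = 4.01 V.
Assume saturation: I_D = (k_n/2)(V_GS − V_t)² = (3.4/2)×(4.01 − 1.2)² = 1.7×2.81² = 13.5 mA.
V_DS = V_DD − I_D·R_D = 17 − 13.5×0.47 = 10.7 V.
Saturation requires V_DS ≥ V_GS − V_t = 2.81 V; 10.7 ≥ 2.81 ✓.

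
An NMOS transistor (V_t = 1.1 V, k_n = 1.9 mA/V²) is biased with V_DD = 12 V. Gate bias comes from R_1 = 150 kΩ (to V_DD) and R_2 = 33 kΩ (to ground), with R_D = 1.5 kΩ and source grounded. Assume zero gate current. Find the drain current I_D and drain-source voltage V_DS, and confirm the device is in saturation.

I_D ≈ 1.1 mA, V_DS ≈ 10 V

V_G = V_DD·R_2/(R_1+R_2) = 12×33/183 = 2.16 V. With the source grounded, V_GS = V_G = 2.16 V.
Assume saturation: I_D = (k_n/2)(V_GS − V_t)² = (1.9/2)×(2.16 − 1.1)² = 0.95×1.06² = 1.08 mA.
V_DS = V_DD − I_D·R_D = 12 − 1.08×1.5 = 10.4 V.
Saturation requires V_DS ≥ V_GS − V_t = 1.06 V; 10.4 ≥ 1.06 ✓.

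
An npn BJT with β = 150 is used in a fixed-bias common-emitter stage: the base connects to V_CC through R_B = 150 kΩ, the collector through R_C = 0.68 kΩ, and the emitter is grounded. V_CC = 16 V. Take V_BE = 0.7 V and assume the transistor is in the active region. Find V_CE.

Base loop: V_CC = I_B·R_B + V_BE, so I_B = (16 − 0.7)/150 kΩ = 0.102 mA.
In the active region I_C = β·I_B = 150 × 0.102 = 15.3 mA.
Collector loop: V_CE = V_CC − I_C·R_C = 16 − 15.3×0.68 = 5.6 V.
Since V_CE = 5.6 V > V_CE(sat) ≈ 0.2 V, the transistor is in the active region as assumed.

V_CE ≈ 5.6 V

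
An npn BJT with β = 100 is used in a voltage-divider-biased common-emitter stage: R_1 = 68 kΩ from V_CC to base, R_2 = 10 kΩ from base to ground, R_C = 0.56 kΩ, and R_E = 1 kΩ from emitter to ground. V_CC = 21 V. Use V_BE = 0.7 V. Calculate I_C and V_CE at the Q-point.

Thevenize the base divider: V_Th = V_CC·R_2/(R_1+R_2) = 21×10/78 = 2.69 V, R_Th = R_1‖R_2 = 8.72 kΩ.
Base-emitter loop: V_Th = I_B·R_Th + V_BE + (β+1)I_B·R_E, so I_B = (2.69 − 0.7) / (8.72 + 101×1) = 0.0182 mA.
I_C = β·I_B = 100×0.0182 = 1.82 mA, and I_E = (β+1)I_B = 1.83 mA.
V_CE = V_CC − I_C·R_C − I_E·R_E = 21 − 1.82×0.56 − 1.83×1 = 18.1 V.
V_CE = 18.1 V > 0.2 V confirms active-region operation.

I_C ≈ 1.8 mA, V_CE ≈ 18 V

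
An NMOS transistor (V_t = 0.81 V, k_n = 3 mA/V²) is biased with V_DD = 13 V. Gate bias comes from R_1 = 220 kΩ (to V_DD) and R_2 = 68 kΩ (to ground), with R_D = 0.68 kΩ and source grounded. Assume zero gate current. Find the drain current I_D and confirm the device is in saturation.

I_D ≈ 7.7 mA

V_G = V_DD·R_2/(R_1+R_2) = 13×68/288 = 3.07 V. With the source grounded, V_GS = V_G = 3.07 V.
Assume saturation: I_D = (k_n/2)(V_GS − V_t)² = (3/2)×(3.07 − 0.81)² = 1.5×2.26² = 7.66 mA.
V_DS = V_DD − I_D·R_D = 13 − 7.66×0.68 = 7.79 V.
Saturation requires V_DS ≥ V_GS − V_t = 2.26 V; 7.79 ≥ 2.26 ✓.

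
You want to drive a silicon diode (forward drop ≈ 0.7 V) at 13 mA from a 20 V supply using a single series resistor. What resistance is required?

R ≈ 1.5 kΩ

The resistor drops V_S − V_D = 20 − 0.7 = 19.3 V at 13 mA.
R = 19.3 V / 13 mA = 1.48 kΩ.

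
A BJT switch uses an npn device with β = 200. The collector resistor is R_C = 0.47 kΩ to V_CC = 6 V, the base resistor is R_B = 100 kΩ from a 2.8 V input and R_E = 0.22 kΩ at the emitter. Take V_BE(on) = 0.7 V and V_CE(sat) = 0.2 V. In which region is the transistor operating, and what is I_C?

Assume active. Base-emitter loop: I_B = (V_BB − V_BE)/(R_B + (β+1)R_E) = (2.8 − 0.7)/(100 + 201×0.22) = 0.0146 mA.
I_C = β·I_B = 200×0.0146 = 2.91 mA.
V_CE = V_CC − I_C·R_C − I_E·R_E = 6 − 2.91×0.47 − 2.93×0.22 = 3.99 V > V_CE(sat), so the active-region assumption holds.

active; I_C ≈ 2.9 mA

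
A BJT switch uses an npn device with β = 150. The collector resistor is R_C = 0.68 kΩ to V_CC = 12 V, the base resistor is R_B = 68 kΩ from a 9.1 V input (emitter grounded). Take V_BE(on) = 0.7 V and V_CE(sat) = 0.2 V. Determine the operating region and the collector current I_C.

saturation; I_C ≈ 17 mA

Assume active: I_B = (9.1 − 0.7)/68 = 0.124 mA, giving I_C = β·I_B = 18.5 mA.
But then V_CE = 12 − 18.5×0.68 = -0.6 V < V_CE(sat) = 0.2 V — impossible in the active region.
So the transistor is saturated. With V_CE = 0.2 V, I_C = (V_CC − 0.2)/R_C = 11.8/0.68 = 17.4 mA.
Check: β·I_B = 18.5 mA > I_C = 17.4 mA, confirming saturation.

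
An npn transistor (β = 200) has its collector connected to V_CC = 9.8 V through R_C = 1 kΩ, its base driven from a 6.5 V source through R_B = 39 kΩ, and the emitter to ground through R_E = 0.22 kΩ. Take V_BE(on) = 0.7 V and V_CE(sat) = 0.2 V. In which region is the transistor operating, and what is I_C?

saturation; I_C ≈ 7.9 mA

Assume active: I_B = (6.5 − 0.7)/(39 + 201×0.22) = 0.0697 mA, I_C = β·I_B = 13.9 mA.
Then V_CE = 9.8 − 13.9×1 − 14×0.22 = -7.22 V < 0.2 V — the active assumption fails.
Re-solve with V_CE = 0.2 V. KCL at the emitter: V_E/R_E = (V_BB−0.7−V_E)/R_B + (V_CC−0.2−V_E)/R_C, giving V_E = 1.75 V.
I_C = (V_CC − 0.2 − V_E)/R_C = (9.6 − 1.75)/1 = 7.85 mA.
Check: I_B = (5.8 − 1.75)/39 = 0.104 mA, and β·I_B = 20.8 mA > I_C, confirming saturation.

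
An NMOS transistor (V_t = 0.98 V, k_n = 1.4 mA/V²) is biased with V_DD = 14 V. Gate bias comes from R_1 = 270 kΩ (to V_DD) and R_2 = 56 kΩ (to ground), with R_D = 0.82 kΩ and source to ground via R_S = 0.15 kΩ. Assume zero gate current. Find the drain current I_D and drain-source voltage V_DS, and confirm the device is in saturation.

I_D ≈ 1.1 mA, V_DS ≈ 13 V

V_G = V_DD·R_2/(R_1+R_2) = 14×56/326 = 2.4 V.
Assume saturation: I_D = (k_n/2)(V_GS − V_t)² with V_GS = V_G − I_D·R_S = 2.4 − 0.15·I_D.
Substituting gives 0.0158·I_D² − 1.3·I_D + 1.42 = 0, with roots I_D = 1.11 or 81.4 mA.
The root I_D = 81.4 mA gives V_GS = -9.8 V ≤ V_t, so take I_D = 1.11 mA.
Then V_GS = 2.24 V and V_DS = V_DD − I_D(R_D+R_S) = 14 − 1.11×0.97 = 12.9 V.
Saturation requires V_DS ≥ V_GS − V_t = 1.26 V; 12.9 ≥ 1.26 ✓.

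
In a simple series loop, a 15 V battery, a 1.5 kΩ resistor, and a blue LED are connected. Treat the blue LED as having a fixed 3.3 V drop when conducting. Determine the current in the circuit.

KVL around the loop: 15 = V_D + I·R = 3.3 + I × 1.5 kΩ.
So I = (15 − 3.3) / 1.5 kΩ = 11.7 / 1.5 = 7.8 mA.

I ≈ 7.8 mA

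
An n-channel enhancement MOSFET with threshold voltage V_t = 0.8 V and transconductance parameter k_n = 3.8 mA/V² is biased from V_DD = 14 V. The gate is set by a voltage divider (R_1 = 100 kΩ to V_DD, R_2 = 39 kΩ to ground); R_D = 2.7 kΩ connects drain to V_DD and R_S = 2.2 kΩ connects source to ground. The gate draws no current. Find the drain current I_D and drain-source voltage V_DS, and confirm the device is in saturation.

I_D ≈ 1.1 mA, V_DS ≈ 8.7 V

V_G = V_DD·R_2/(R_1+R_2) = 14×39/139 = 3.93 V.
Assume saturation: I_D = (k_n/2)(V_GS − V_t)² with V_GS = V_G − I_D·R_S = 3.93 − 2.2·I_D.
Substituting gives 9.2·I_D² − 27.2·I_D + 18.6 = 0, with roots I_D = 1.08 or 1.87 mA.
The root I_D = 1.87 mA gives V_GS = -0.193 V ≤ V_t, so take I_D = 1.08 mA.
Then V_GS = 1.55 V and V_DS = V_DD − I_D(R_D+R_S) = 14 − 1.08×4.9 = 8.71 V.
Saturation requires V_DS ≥ V_GS − V_t = 0.754 V; 8.71 ≥ 0.754 ✓.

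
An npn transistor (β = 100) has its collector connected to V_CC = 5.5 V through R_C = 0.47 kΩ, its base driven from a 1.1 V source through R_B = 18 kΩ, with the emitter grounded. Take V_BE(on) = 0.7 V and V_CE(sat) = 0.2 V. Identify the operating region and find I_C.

Assume active. Base-emitter loop: I_B = (V_BB − V_BE)/R_B = (1.1 − 0.7)/18 = 0.0222 mA.
I_C = β·I_B = 100×0.0222 = 2.22 mA.
V_CE = V_CC − I_C·R_C = 5.5 − 2.22×0.47 = 4.46 V > V_CE(sat), so the active-region assumption holds.

active; I_C ≈ 2.2 mA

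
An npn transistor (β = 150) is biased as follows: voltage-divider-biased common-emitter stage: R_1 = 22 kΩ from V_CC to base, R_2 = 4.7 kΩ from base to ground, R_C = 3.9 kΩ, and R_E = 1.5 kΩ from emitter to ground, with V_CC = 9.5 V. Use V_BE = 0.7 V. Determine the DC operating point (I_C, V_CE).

I_C ≈ 0.63 mA, V_CE ≈ 6.1 V

Thevenize the base divider: V_Th = V_CC·R_2/(R_1+R_2) = 9.5×4.7/26.7 = 1.67 V, R_Th = R_1‖R_2 = 3.87 kΩ.
Base-emitter loop: V_Th = I_B·R_Th + V_BE + (β+1)I_B·R_E, so I_B = (1.67 − 0.7) / (3.87 + 151×1.5) = 0.00422 mA.
I_C = β·I_B = 150×0.00422 = 0.633 mA, and I_E = (β+1)I_B = 0.637 mA.
V_CE = V_CC − I_C·R_C − I_E·R_E = 9.5 − 0.633×3.9 − 0.637×1.5 = 6.08 V.
V_CE = 6.08 V > 0.2 V confirms active-region operation.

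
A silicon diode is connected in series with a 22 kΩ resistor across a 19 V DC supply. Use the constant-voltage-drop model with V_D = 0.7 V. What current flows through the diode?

KVL around the loop: 19 = V_D + I·R = 0.7 + I × 22 kΩ.
So I = (19 − 0.7) / 22 kΩ = 18.3 / 22 = 0.832 mA.

I ≈ 0.83 mA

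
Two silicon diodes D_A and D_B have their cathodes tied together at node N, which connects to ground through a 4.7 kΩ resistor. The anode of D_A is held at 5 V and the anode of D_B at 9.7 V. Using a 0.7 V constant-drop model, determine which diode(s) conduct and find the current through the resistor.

Assume both conduct. Then node N would need to be at both 5−0.7 = 4.3 V and 9.7−0.7 = 9 V, which is impossible.
Assume only D_B conducts: V_N = 9.7 − 0.7 = 9 V, so I_R = 9/4.7 = 1.91 mA.
Check D_A: its anode-to-cathode voltage is 5 − 9 = -4 V < 0.7 V, so it is off. The assumption is consistent.

Only D_B conducts; I_R ≈ 1.9 mA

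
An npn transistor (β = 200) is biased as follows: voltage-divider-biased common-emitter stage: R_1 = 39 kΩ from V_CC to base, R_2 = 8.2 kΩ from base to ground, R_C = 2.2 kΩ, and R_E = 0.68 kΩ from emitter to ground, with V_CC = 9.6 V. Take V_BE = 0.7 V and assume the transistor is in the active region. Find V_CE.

Thevenize the base divider: V_Th = V_CC·R_2/(R_1+R_2) = 9.6×8.2/47.2 = 1.67 V, R_Th = R_1‖R_2 = 6.78 kΩ.
Base-emitter loop: V_Th = I_B·R_Th + V_BE + (β+1)I_B·R_E, so I_B = (1.67 − 0.7) / (6.78 + 201×0.68) = 0.00675 mA.
I_C = β·I_B = 200×0.00675 = 1.35 mA, and I_E = (β+1)I_B = 1.36 mA.
V_CE = V_CC − I_C·R_C − I_E·R_E = 9.6 − 1.35×2.2 − 1.36×0.68 = 5.71 V.
V_CE = 5.71 V > 0.2 V confirms active-region operation.

V_CE ≈ 5.7 V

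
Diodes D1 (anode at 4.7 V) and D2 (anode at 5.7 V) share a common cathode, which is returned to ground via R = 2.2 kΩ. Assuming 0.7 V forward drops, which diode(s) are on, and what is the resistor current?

Assume both conduct. Then node N would need to be at both 4.7−0.7 = 4 V and 5.7−0.7 = 5 V, which is impossible.
Assume only D2 conducts: V_N = 5.7 − 0.7 = 5 V, so I_R = 5/2.2 = 2.27 mA.
Check D1: its anode-to-cathode voltage is 4.7 − 5 = -0.3 V < 0.7 V, so it is off. The assumption is consistent.

Only D2 conducts; I_R ≈ 2.3 mA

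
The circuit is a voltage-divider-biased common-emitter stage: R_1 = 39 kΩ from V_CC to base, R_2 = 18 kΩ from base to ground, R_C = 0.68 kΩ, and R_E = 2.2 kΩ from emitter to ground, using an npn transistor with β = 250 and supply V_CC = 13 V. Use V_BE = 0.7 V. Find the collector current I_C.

Thevenize the base divider: V_Th = V_CC·R_2/(R_1+R_2) = 13×18/57 = 4.11 V, R_Th = R_1‖R_2 = 12.3 kΩ.
Base-emitter loop: V_Th = I_B·R_Th + V_BE + (β+1)I_B·R_E, so I_B = (4.11 − 0.7) / (12.3 + 251×2.2) = 0.00603 mA.
I_C = β·I_B = 250×0.00603 = 1.51 mA, and I_E = (β+1)I_B = 1.51 mA.
V_CE = V_CC − I_C·R_C − I_E·R_E = 13 − 1.51×0.68 − 1.51×2.2 = 8.64 V.
V_CE = 8.64 V > 0.2 V confirms active-region operation.

I_C ≈ 1.5 mA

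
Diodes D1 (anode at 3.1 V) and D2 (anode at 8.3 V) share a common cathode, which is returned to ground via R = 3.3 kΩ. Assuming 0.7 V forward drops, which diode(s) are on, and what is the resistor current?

Only D2 conducts; I_R ≈ 2.3 mA

Assume both conduct. Then node N would need to be at both 3.1−0.7 = 2.4 V and 8.3−0.7 = 7.6 V, which is impossible.
Assume only D2 conducts: V_N = 8.3 − 0.7 = 7.6 V, so I_R = 7.6/3.3 = 2.3 mA.
Check D1: its anode-to-cathode voltage is 3.1 − 7.6 = -4.5 V < 0.7 V, so it is off. The assumption is consistent.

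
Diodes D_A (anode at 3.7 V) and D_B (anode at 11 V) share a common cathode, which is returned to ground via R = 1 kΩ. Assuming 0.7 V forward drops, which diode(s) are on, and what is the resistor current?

Only D_B conducts; I_R ≈ 10 mA

Assume both conduct. Then node N would need to be at both 3.7−0.7 = 3 V and 11−0.7 = 10.3 V, which is impossible.
Assume only D_B conducts: V_N = 11 − 0.7 = 10.3 V, so I_R = 10.3/1 = 10.3 mA.
Check D_A: its anode-to-cathode voltage is 3.7 − 10.3 = -6.6 V < 0.7 V, so it is off. The assumption is consistent.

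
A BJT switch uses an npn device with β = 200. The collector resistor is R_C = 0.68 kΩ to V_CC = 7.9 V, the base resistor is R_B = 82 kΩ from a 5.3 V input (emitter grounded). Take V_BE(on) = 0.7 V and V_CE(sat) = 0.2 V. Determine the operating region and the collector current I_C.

Assume active. Base-emitter loop: I_B = (V_BB − V_BE)/R_B = (5.3 − 0.7)/82 = 0.0561 mA.
I_C = β·I_B = 200×0.0561 = 11.2 mA.
V_CE = V_CC − I_C·R_C = 7.9 − 11.2×0.68 = 0.271 V > V_CE(sat), so the active-region assumption holds.

active; I_C ≈ 11 mA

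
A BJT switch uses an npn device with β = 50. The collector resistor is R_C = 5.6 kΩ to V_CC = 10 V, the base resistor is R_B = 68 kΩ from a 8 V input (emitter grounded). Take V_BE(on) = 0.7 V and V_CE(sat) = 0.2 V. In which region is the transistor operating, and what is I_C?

Assume active: I_B = (8 − 0.7)/68 = 0.107 mA, giving I_C = β·I_B = 5.37 mA.
But then V_CE = 10 − 5.37×5.6 = -20.1 V < V_CE(sat) = 0.2 V — impossible in the active region.
So the transistor is saturated. With V_CE = 0.2 V, I_C = (V_CC − 0.2)/R_C = 9.8/5.6 = 1.75 mA.
Check: β·I_B = 5.37 mA > I_C = 1.75 mA, confirming saturation.

saturation; I_C ≈ 1.8 mA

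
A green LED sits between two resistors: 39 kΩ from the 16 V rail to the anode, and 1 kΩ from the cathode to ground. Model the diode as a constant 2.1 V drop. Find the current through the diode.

The two resistors are in series with the diode, so KVL gives 16 = I·39 + 2.1 + I·1.
I = (16 − 2.1) / (39 + 1) kΩ = 13.9 / 40 = 0.348 mA.

I ≈ 0.35 mA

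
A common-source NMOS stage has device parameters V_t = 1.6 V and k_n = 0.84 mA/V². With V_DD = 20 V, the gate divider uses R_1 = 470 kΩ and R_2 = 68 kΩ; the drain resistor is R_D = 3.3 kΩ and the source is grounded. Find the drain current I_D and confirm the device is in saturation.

V_G = V_DD·R_2/(R_1+R_2) = 20×68/538 = 2.53 V. With the source grounded, V_GS = V_G = 2.53 V.
Assume saturation: I_D = (k_n/2)(V_GS − V_t)² = (0.84/2)×(2.53 − 1.6)² = 0.42×0.928² = 0.362 mA.
V_DS = V_DD − I_D·R_D = 20 − 0.362×3.3 = 18.8 V.
Saturation requires V_DS ≥ V_GS − V_t = 0.928 V; 18.8 ≥ 0.928 ✓.

I_D ≈ 0.36 mA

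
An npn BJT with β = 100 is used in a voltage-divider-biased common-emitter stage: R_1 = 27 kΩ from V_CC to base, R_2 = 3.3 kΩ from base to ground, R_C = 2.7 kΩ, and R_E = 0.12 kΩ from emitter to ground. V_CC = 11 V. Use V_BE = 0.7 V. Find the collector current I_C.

I_C ≈ 3.3 mA

Thevenize the base divider: V_Th = V_CC·R_2/(R_1+R_2) = 11×3.3/30.3 = 1.2 V, R_Th = R_1‖R_2 = 2.94 kΩ.
Base-emitter loop: V_Th = I_B·R_Th + V_BE + (β+1)I_B·R_E, so I_B = (1.2 − 0.7) / (2.94 + 101×0.12) = 0.0331 mA.
I_C = β·I_B = 100×0.0331 = 3.31 mA, and I_E = (β+1)I_B = 3.34 mA.
V_CE = V_CC − I_C·R_C − I_E·R_E = 11 − 3.31×2.7 − 3.34×0.12 = 1.67 V.
V_CE = 1.67 V > 0.2 V confirms active-region operation.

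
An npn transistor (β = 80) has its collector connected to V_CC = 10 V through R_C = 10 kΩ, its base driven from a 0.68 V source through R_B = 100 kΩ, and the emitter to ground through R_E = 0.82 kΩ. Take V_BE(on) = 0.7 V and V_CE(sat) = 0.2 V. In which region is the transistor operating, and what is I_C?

V_BB = 0.68 V ≤ V_BE(on) = 0.7 V, so the base-emitter junction is not forward biased.
The transistor is in cutoff: I_B = I_C = 0.

cutoff; I_C ≈ 0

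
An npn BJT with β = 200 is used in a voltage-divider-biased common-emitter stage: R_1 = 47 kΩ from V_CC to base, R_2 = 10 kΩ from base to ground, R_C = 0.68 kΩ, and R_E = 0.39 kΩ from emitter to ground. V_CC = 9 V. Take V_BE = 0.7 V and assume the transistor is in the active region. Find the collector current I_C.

Thevenize the base divider: V_Th = V_CC·R_2/(R_1+R_2) = 9×10/57 = 1.58 V, R_Th = R_1‖R_2 = 8.25 kΩ.
Base-emitter loop: V_Th = I_B·R_Th + V_BE + (β+1)I_B·R_E, so I_B = (1.58 − 0.7) / (8.25 + 201×0.39) = 0.0101 mA.
I_C = β·I_B = 200×0.0101 = 2.03 mA, and I_E = (β+1)I_B = 2.04 mA.
V_CE = V_CC − I_C·R_C − I_E·R_E = 9 − 2.03×0.68 − 2.04×0.39 = 6.82 V.
V_CE = 6.82 V > 0.2 V confirms active-region operation.

I_C ≈ 2 mA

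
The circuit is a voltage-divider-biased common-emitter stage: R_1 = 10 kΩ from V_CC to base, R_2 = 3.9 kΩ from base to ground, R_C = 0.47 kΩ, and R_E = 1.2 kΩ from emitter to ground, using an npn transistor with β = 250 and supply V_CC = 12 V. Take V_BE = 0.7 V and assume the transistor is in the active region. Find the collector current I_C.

I_C ≈ 2.2 mA

Thevenize the base divider: V_Th = V_CC·R_2/(R_1+R_2) = 12×3.9/13.9 = 3.37 V, R_Th = R_1‖R_2 = 2.81 kΩ.
Base-emitter loop: V_Th = I_B·R_Th + V_BE + (β+1)I_B·R_E, so I_B = (3.37 − 0.7) / (2.81 + 251×1.2) = 0.00877 mA.
I_C = β·I_B = 250×0.00877 = 2.19 mA, and I_E = (β+1)I_B = 2.2 mA.
V_CE = V_CC − I_C·R_C − I_E·R_E = 12 − 2.19×0.47 − 2.2×1.2 = 8.33 V.
V_CE = 8.33 V > 0.2 V confirms active-region operation.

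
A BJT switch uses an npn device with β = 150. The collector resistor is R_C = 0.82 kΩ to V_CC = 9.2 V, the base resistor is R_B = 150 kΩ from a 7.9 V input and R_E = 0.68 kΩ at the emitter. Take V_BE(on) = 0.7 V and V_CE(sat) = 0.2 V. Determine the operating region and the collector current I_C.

Assume active. Base-emitter loop: I_B = (V_BB − V_BE)/(R_B + (β+1)R_E) = (7.9 − 0.7)/(150 + 151×0.68) = 0.0285 mA.
I_C = β·I_B = 150×0.0285 = 4.27 mA.
V_CE = V_CC − I_C·R_C − I_E·R_E = 9.2 − 4.27×0.82 − 4.3×0.68 = 2.77 V > V_CE(sat), so the active-region assumption holds.

active; I_C ≈ 4.3 mA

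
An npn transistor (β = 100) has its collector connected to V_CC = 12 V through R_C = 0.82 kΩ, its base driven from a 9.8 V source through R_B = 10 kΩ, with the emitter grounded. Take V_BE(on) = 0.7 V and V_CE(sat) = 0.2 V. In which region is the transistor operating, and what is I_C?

saturation; I_C ≈ 14 mA

Assume active: I_B = (9.8 − 0.7)/10 = 0.91 mA, giving I_C = β·I_B = 91 mA.
But then V_CE = 12 − 91×0.82 = -62.6 V < V_CE(sat) = 0.2 V — impossible in the active region.
So the transistor is saturated. With V_CE = 0.2 V, I_C = (V_CC − 0.2)/R_C = 11.8/0.82 = 14.4 mA.
Check: β·I_B = 91 mA > I_C = 14.4 mA, confirming saturation.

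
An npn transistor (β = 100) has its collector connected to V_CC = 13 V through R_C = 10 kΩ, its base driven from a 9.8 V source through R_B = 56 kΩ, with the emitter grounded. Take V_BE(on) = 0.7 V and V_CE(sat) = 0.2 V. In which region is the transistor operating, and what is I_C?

Assume active: I_B = (9.8 − 0.7)/56 = 0.163 mA, giving I_C = β·I_B = 16.3 mA.
But then V_CE = 13 − 16.3×10 = -150 V < V_CE(sat) = 0.2 V — impossible in the active region.
So the transistor is saturated. With V_CE = 0.2 V, I_C = (V_CC − 0.2)/R_C = 12.8/10 = 1.28 mA.
Check: β·I_B = 16.3 mA > I_C = 1.28 mA, confirming saturation.

saturation; I_C ≈ 1.3 mA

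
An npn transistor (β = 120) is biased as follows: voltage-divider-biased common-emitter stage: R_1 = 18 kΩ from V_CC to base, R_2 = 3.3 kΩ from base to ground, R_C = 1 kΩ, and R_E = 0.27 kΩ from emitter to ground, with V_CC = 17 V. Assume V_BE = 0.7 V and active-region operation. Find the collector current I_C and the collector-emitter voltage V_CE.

I_C ≈ 6.5 mA, V_CE ≈ 8.7 V

Thevenize the base divider: V_Th = V_CC·R_2/(R_1+R_2) = 17×3.3/21.3 = 2.63 V, R_Th = R_1‖R_2 = 2.79 kΩ.
Base-emitter loop: V_Th = I_B·R_Th + V_BE + (β+1)I_B·R_E, so I_B = (2.63 − 0.7) / (2.79 + 121×0.27) = 0.0545 mA.
I_C = β·I_B = 120×0.0545 = 6.54 mA, and I_E = (β+1)I_B = 6.6 mA.
V_CE = V_CC − I_C·R_C − I_E·R_E = 17 − 6.54×1 − 6.6×0.27 = 8.67 V.
V_CE = 8.67 V > 0.2 V confirms active-region operation.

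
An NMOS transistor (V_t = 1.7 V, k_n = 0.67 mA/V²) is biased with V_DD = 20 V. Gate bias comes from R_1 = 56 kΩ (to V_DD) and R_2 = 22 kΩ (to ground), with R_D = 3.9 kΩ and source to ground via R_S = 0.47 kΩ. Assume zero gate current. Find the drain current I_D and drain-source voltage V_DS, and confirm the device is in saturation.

I_D ≈ 2.5 mA, V_DS ≈ 8.9 V

V_G = V_DD·R_2/(R_1+R_2) = 20×22/78 = 5.64 V.
Assume saturation: I_D = (k_n/2)(V_GS − V_t)² with V_GS = V_G − I_D·R_S = 5.64 − 0.47·I_D.
Substituting gives 0.074·I_D² − 2.24·I_D + 5.2 = 0, with roots I_D = 2.53 or 27.7 mA.
The root I_D = 27.7 mA gives V_GS = -7.4 V ≤ V_t, so take I_D = 2.53 mA.
Then V_GS = 4.45 V and V_DS = V_DD − I_D(R_D+R_S) = 20 − 2.53×4.37 = 8.93 V.
Saturation requires V_DS ≥ V_GS − V_t = 2.75 V; 8.93 ≥ 2.75 ✓.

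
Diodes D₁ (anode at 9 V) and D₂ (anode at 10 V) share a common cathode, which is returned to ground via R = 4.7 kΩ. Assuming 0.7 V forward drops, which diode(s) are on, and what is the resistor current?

Only D₂ conducts; I_R ≈ 2 mA

Assume both conduct. Then node N would need to be at both 9−0.7 = 8.3 V and 10−0.7 = 9.3 V, which is impossible.
Assume only D₂ conducts: V_N = 10 − 0.7 = 9.3 V, so I_R = 9.3/4.7 = 1.98 mA.
Check D₁: its anode-to-cathode voltage is 9 − 9.3 = -0.3 V < 0.7 V, so it is off. The assumption is consistent.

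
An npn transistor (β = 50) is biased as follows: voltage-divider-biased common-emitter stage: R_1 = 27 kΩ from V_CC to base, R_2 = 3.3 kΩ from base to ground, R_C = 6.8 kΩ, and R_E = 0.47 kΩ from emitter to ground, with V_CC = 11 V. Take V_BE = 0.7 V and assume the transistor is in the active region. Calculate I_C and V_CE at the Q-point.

Thevenize the base divider: V_Th = V_CC·R_2/(R_1+R_2) = 11×3.3/30.3 = 1.2 V, R_Th = R_1‖R_2 = 2.94 kΩ.
Base-emitter loop: V_Th = I_B·R_Th + V_BE + (β+1)I_B·R_E, so I_B = (1.2 − 0.7) / (2.94 + 51×0.47) = 0.0185 mA.
I_C = β·I_B = 50×0.0185 = 0.925 mA, and I_E = (β+1)I_B = 0.944 mA.
V_CE = V_CC − I_C·R_C − I_E·R_E = 11 − 0.925×6.8 − 0.944×0.47 = 4.26 V.
V_CE = 4.26 V > 0.2 V confirms active-region operation.

I_C ≈ 0.93 mA, V_CE ≈ 4.3 V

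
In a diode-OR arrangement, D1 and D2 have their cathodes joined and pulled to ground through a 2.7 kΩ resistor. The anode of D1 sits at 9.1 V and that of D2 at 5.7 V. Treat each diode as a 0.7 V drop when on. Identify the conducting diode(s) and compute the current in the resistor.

Assume both conduct. Then node N would need to be at both 9.1−0.7 = 8.4 V and 5.7−0.7 = 5 V, which is impossible.
Assume only D1 conducts: V_N = 9.1 − 0.7 = 8.4 V, so I_R = 8.4/2.7 = 3.11 mA.
Check D2: its anode-to-cathode voltage is 5.7 − 8.4 = -2.7 V < 0.7 V, so it is off. The assumption is consistent.

Only D1 conducts; I_R ≈ 3.1 mA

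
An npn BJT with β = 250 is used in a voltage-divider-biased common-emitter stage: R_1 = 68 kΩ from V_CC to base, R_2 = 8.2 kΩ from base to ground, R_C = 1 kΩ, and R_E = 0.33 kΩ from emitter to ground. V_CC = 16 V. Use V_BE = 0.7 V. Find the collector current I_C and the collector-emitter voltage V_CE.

Thevenize the base divider: V_Th = V_CC·R_2/(R_1+R_2) = 16×8.2/76.2 = 1.72 V, R_Th = R_1‖R_2 = 7.32 kΩ.
Base-emitter loop: V_Th = I_B·R_Th + V_BE + (β+1)I_B·R_E, so I_B = (1.72 − 0.7) / (7.32 + 251×0.33) = 0.0113 mA.
I_C = β·I_B = 250×0.0113 = 2.83 mA, and I_E = (β+1)I_B = 2.84 mA.
V_CE = V_CC − I_C·R_C − I_E·R_E = 16 − 2.83×1 − 2.84×0.33 = 12.2 V.
V_CE = 12.2 V > 0.2 V confirms active-region operation.

I_C ≈ 2.8 mA, V_CE ≈ 12 V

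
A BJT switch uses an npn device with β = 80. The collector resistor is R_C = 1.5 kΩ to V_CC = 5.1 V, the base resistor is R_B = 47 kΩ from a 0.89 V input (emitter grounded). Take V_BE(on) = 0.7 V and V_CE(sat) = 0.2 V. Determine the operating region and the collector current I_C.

Assume active. Base-emitter loop: I_B = (V_BB − V_BE)/R_B = (0.89 − 0.7)/47 = 0.00404 mA.
I_C = β·I_B = 80×0.00404 = 0.323 mA.
V_CE = V_CC − I_C·R_C = 5.1 − 0.323×1.5 = 4.61 V > V_CE(sat), so the active-region assumption holds.

active; I_C ≈ 0.32 mA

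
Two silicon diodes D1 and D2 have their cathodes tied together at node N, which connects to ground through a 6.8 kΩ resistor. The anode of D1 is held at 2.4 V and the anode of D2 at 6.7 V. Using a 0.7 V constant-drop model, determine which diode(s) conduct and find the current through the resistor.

Only D2 conducts; I_R ≈ 0.88 mA

Assume both conduct. Then node N would need to be at both 2.4−0.7 = 1.7 V and 6.7−0.7 = 6 V, which is impossible.
Assume only D2 conducts: V_N = 6.7 − 0.7 = 6 V, so I_R = 6/6.8 = 0.882 mA.
Check D1: its anode-to-cathode voltage is 2.4 − 6 = -3.6 V < 0.7 V, so it is off. The assumption is consistent.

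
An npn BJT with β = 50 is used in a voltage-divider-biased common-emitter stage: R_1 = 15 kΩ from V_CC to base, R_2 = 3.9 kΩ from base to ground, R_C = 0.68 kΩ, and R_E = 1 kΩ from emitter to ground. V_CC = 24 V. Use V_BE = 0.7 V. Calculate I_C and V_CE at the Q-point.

Thevenize the base divider: V_Th = V_CC·R_2/(R_1+R_2) = 24×3.9/18.9 = 4.95 V, R_Th = R_1‖R_2 = 3.1 kΩ.
Base-emitter loop: V_Th = I_B·R_Th + V_BE + (β+1)I_B·R_E, so I_B = (4.95 − 0.7) / (3.1 + 51×1) = 0.0786 mA.
I_C = β·I_B = 50×0.0786 = 3.93 mA, and I_E = (β+1)I_B = 4.01 mA.
V_CE = V_CC − I_C·R_C − I_E·R_E = 24 − 3.93×0.68 − 4.01×1 = 17.3 V.
V_CE = 17.3 V > 0.2 V confirms active-region operation.

I_C ≈ 3.9 mA, V_CE ≈ 17 V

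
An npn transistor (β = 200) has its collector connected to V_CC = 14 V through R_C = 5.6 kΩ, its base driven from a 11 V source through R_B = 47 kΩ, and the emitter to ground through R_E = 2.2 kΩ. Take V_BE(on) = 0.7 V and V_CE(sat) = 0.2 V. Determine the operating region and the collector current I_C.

saturation; I_C ≈ 1.7 mA

Assume active: I_B = (11 − 0.7)/(47 + 201×2.2) = 0.0211 mA, I_C = β·I_B = 4.21 mA.
Then V_CE = 14 − 4.21×5.6 − 4.23×2.2 = -18.9 V < 0.2 V — the active assumption fails.
Re-solve with V_CE = 0.2 V. KCL at the emitter: V_E/R_E = (V_BB−0.7−V_E)/R_B + (V_CC−0.2−V_E)/R_C, giving V_E = 4.1 V.
I_C = (V_CC − 0.2 − V_E)/R_C = (13.8 − 4.1)/5.6 = 1.73 mA.
Check: I_B = (10.3 − 4.1)/47 = 0.132 mA, and β·I_B = 26.4 mA > I_C, confirming saturation.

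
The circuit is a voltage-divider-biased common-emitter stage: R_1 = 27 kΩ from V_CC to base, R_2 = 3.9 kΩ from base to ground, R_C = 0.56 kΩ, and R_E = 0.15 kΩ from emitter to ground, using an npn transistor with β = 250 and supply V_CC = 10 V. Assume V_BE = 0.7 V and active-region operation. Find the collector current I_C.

Thevenize the base divider: V_Th = V_CC·R_2/(R_1+R_2) = 10×3.9/30.9 = 1.26 V, R_Th = R_1‖R_2 = 3.41 kΩ.
Base-emitter loop: V_Th = I_B·R_Th + V_BE + (β+1)I_B·R_E, so I_B = (1.26 − 0.7) / (3.41 + 251×0.15) = 0.0137 mA.
I_C = β·I_B = 250×0.0137 = 3.42 mA, and I_E = (β+1)I_B = 3.44 mA.
V_CE = V_CC − I_C·R_C − I_E·R_E = 10 − 3.42×0.56 − 3.44×0.15 = 7.57 V.
V_CE = 7.57 V > 0.2 V confirms active-region operation.

I_C ≈ 3.4 mA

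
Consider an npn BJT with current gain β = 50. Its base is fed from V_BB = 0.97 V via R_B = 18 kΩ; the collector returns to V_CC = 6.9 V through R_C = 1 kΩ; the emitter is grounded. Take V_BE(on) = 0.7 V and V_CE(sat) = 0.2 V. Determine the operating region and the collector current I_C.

Assume active. Base-emitter loop: I_B = (V_BB − V_BE)/R_B = (0.97 − 0.7)/18 = 0.015 mA.
I_C = β·I_B = 50×0.015 = 0.75 mA.
V_CE = V_CC − I_C·R_C = 6.9 − 0.75×1 = 6.15 V > V_CE(sat), so the active-region assumption holds.

active; I_C ≈ 0.75 mA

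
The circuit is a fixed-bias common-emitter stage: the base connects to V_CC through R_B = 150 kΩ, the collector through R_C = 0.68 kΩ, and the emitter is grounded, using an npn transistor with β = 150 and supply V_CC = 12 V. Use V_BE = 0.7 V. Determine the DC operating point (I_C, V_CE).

Base loop: V_CC = I_B·R_B + V_BE, so I_B = (12 − 0.7)/150 kΩ = 0.0753 mA.
In the active region I_C = β·I_B = 150 × 0.0753 = 11.3 mA.
Collector loop: V_CE = V_CC − I_C·R_C = 12 − 11.3×0.68 = 4.32 V.
Since V_CE = 4.32 V > V_CE(sat) ≈ 0.2 V, the transistor is in the active region as assumed.

I_C ≈ 11 mA, V_CE ≈ 4.3 V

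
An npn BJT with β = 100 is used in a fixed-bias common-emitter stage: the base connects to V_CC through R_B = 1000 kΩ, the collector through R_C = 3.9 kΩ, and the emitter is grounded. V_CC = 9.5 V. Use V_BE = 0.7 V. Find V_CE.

Base loop: V_CC = I_B·R_B + V_BE, so I_B = (9.5 − 0.7)/1000 kΩ = 0.0088 mA.
In the active region I_C = β·I_B = 100 × 0.0088 = 0.88 mA.
Collector loop: V_CE = V_CC − I_C·R_C = 9.5 − 0.88×3.9 = 6.07 V.
Since V_CE = 6.07 V > V_CE(sat) ≈ 0.2 V, the transistor is in the active region as assumed.

V_CE ≈ 6.1 V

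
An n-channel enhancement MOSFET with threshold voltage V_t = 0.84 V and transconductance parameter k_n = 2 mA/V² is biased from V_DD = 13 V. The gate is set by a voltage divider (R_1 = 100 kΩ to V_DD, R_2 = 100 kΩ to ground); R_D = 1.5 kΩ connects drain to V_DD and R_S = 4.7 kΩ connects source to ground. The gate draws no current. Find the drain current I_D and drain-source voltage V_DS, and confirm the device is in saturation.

I_D ≈ 0.99 mA, V_DS ≈ 6.8 V

V_G = V_DD·R_2/(R_1+R_2) = 13×100/200 = 6.5 V.
Assume saturation: I_D = (k_n/2)(V_GS − V_t)² with V_GS = V_G − I_D·R_S = 6.5 − 4.7·I_D.
Substituting gives 22.1·I_D² − 54.2·I_D + 32 = 0, with roots I_D = 0.992 or 1.46 mA.
The root I_D = 1.46 mA gives V_GS = -0.369 V ≤ V_t, so take I_D = 0.992 mA.
Then V_GS = 1.84 V and V_DS = V_DD − I_D(R_D+R_S) = 13 − 0.992×6.2 = 6.85 V.
Saturation requires V_DS ≥ V_GS − V_t = 0.996 V; 6.85 ≥ 0.996 ✓.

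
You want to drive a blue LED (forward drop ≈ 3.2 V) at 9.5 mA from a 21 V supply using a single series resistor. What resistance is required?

R ≈ 1.9 kΩ

The resistor drops V_S − V_D = 21 − 3.2 = 17.8 V at 9.5 mA.
R = 17.8 V / 9.5 mA = 1.87 kΩ.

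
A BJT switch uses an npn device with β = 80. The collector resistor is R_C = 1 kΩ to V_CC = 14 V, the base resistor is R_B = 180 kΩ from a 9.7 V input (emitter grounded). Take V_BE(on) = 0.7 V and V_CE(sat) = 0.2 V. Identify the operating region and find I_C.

active; I_C ≈ 4 mA

Assume active. Base-emitter loop: I_B = (V_BB − V_BE)/R_B = (9.7 − 0.7)/180 = 0.05 mA.
I_C = β·I_B = 80×0.05 = 4 mA.
V_CE = V_CC − I_C·R_C = 14 − 4×1 = 10 V > V_CE(sat), so the active-region assumption holds.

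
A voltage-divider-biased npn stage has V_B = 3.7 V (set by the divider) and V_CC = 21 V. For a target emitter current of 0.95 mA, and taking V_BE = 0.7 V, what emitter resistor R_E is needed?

R_E ≈ 3.2 kΩ

V_E = V_B − V_BE = 3.7 − 0.7 = 3 V.
R_E = V_E / I_E = 3 / 0.95 = 3.16 kΩ.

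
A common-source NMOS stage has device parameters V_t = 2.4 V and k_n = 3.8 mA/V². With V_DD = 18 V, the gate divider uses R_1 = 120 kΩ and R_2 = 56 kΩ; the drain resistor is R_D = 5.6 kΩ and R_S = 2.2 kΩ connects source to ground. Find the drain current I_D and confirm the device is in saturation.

V_G = V_DD·R_2/(R_1+R_2) = 18×56/176 = 5.73 V.
Assume saturation: I_D = (k_n/2)(V_GS − V_t)² with V_GS = V_G − I_D·R_S = 5.73 − 2.2·I_D.
Substituting gives 9.2·I_D² − 28.8·I_D + 21 = 0, with roots I_D = 1.16 or 1.98 mA.
The root I_D = 1.98 mA gives V_GS = 1.38 V ≤ V_t, so take I_D = 1.16 mA.
Then V_GS = 3.18 V and V_DS = V_DD − I_D(R_D+R_S) = 18 − 1.16×7.8 = 8.97 V.
Saturation requires V_DS ≥ V_GS − V_t = 0.781 V; 8.97 ≥ 0.781 ✓.

I_D ≈ 1.2 mA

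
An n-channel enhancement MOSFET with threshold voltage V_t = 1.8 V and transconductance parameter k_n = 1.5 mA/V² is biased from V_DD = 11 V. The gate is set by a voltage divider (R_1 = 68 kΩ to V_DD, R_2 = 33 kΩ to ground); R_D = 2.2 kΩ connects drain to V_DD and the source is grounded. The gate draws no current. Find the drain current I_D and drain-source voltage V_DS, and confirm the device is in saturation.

V_G = V_DD·R_2/(R_1+R_2) = 11×33/101 = 3.59 V. With the source grounded, V_GS = V_G = 3.59 V.
Assume saturation: I_D = (k_n/2)(V_GS − V_t)² = (1.5/2)×(3.59 − 1.8)² = 0.75×1.79² = 2.41 mA.
V_DS = V_DD − I_D·R_D = 11 − 2.41×2.2 = 5.69 V.
Saturation requires V_DS ≥ V_GS − V_t = 1.79 V; 5.69 ≥ 1.79 ✓.

I_D ≈ 2.4 mA, V_DS ≈ 5.7 V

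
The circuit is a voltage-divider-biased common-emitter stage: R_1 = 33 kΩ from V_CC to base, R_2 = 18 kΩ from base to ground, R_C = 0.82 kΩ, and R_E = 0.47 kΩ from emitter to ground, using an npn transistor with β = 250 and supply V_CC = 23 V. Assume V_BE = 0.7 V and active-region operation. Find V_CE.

V_CE ≈ 4.5 V

Thevenize the base divider: V_Th = V_CC·R_2/(R_1+R_2) = 23×18/51 = 8.12 V, R_Th = R_1‖R_2 = 11.6 kΩ.
Base-emitter loop: V_Th = I_B·R_Th + V_BE + (β+1)I_B·R_E, so I_B = (8.12 − 0.7) / (11.6 + 251×0.47) = 0.0572 mA.
I_C = β·I_B = 250×0.0572 = 14.3 mA, and I_E = (β+1)I_B = 14.4 mA.
V_CE = V_CC − I_C·R_C − I_E·R_E = 23 − 14.3×0.82 − 14.4×0.47 = 4.52 V.
V_CE = 4.52 V > 0.2 V confirms active-region operation.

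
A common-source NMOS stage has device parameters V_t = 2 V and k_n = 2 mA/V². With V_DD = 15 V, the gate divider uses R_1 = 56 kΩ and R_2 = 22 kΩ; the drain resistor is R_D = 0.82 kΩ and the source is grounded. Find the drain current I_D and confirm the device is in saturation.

I_D ≈ 5 mA

V_G = V_DD·R_2/(R_1+R_2) = 15×22/78 = 4.23 V. With the source grounded, V_GS = V_G = 4.23 V.
Assume saturation: I_D = (k_n/2)(V_GS − V_t)² = (2/2)×(4.23 − 2)² = 1×2.23² = 4.98 mA.
V_DS = V_DD − I_D·R_D = 15 − 4.98×0.82 = 10.9 V.
Saturation requires V_DS ≥ V_GS − V_t = 2.23 V; 10.9 ≥ 2.23 ✓.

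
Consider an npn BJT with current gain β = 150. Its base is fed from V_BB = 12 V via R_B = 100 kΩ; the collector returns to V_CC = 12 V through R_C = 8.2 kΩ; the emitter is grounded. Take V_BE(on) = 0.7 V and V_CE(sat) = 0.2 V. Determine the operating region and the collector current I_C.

Assume active: I_B = (12 − 0.7)/100 = 0.113 mA, giving I_C = β·I_B = 16.9 mA.
But then V_CE = 12 − 16.9×8.2 = -127 V < V_CE(sat) = 0.2 V — impossible in the active region.
So the transistor is saturated. With V_CE = 0.2 V, I_C = (V_CC − 0.2)/R_C = 11.8/8.2 = 1.44 mA.
Check: β·I_B = 16.9 mA > I_C = 1.44 mA, confirming saturation.

saturation; I_C ≈ 1.4 mA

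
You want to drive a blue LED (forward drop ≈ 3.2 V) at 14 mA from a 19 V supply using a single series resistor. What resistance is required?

R ≈ 1.1 kΩ

The resistor drops V_S − V_D = 19 − 3.2 = 15.8 V at 14 mA.
R = 15.8 V / 14 mA = 1.13 kΩ.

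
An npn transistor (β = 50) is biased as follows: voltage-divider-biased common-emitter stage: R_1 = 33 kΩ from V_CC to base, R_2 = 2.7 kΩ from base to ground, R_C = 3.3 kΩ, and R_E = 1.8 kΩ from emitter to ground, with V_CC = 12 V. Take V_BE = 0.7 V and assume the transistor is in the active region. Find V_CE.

V_CE ≈ 11 V

Thevenize the base divider: V_Th = V_CC·R_2/(R_1+R_2) = 12×2.7/35.7 = 0.908 V, R_Th = R_1‖R_2 = 2.5 kΩ.
Base-emitter loop: V_Th = I_B·R_Th + V_BE + (β+1)I_B·R_E, so I_B = (0.908 − 0.7) / (2.5 + 51×1.8) = 0.0022 mA.
I_C = β·I_B = 50×0.0022 = 0.11 mA, and I_E = (β+1)I_B = 0.112 mA.
V_CE = V_CC − I_C·R_C − I_E·R_E = 12 − 0.11×3.3 − 0.112×1.8 = 11.4 V.
V_CE = 11.4 V > 0.2 V confirms active-region operation.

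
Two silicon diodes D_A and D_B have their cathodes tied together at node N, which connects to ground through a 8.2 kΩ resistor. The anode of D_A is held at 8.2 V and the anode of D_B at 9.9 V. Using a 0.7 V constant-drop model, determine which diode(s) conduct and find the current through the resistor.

Only D_B conducts; I_R ≈ 1.1 mA

Assume both conduct. Then node N would need to be at both 8.2−0.7 = 7.5 V and 9.9−0.7 = 9.2 V, which is impossible.
Assume only D_B conducts: V_N = 9.9 − 0.7 = 9.2 V, so I_R = 9.2/8.2 = 1.12 mA.
Check D_A: its anode-to-cathode voltage is 8.2 − 9.2 = -1 V < 0.7 V, so it is off. The assumption is consistent.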